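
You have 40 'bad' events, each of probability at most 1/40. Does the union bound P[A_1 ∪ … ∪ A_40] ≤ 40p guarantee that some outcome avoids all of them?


Union bound: P[∪_{i=1}^{40} A_i] ≤ Σ_i P[A_i] ≤ 40·p = 40·(1/40) = 1.
Numerically: 1 ≈ 1.0000.
Is 1 < 1? NO.
Since the bound 1 is ≥ 1, the union bound is uninformative here; it does NOT by itself certify existence.

40·p = 1 ≈ 1.0000; existence NOT certified by the union bound.


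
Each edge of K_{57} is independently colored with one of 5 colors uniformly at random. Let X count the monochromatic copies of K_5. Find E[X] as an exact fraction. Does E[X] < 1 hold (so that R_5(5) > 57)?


E[X] = C(57, 5) · 5^{1 − 10} = 4187106 · 5^{−9} = 4187106/1953125.
As a reduced fraction: E[X] = 4187106/1953125 ≈ 2.144.
Is E[X] < 1? NO.
Since E[X] ≥ 1, the first-moment bound is inconclusive at n = 57; it does NOT by itself certify R_5(5) > 57.

E[X] = 4187106/1953125 ≈ 2.144; E[X] ≥ 1; first-moment method inconclusive here.


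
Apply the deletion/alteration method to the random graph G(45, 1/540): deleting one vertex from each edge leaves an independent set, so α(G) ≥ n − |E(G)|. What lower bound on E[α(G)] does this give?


E[|E(G)|] = C(45, 2)·p = 990 · (1/540) = 11/6.
E[α(G)] ≥ n − E[|E(G)|] = 45 − 11/6 = 259/6.
Numerically: ≈ 43.1667.
(This is only a lower bound; the true E[α(G)] may be larger.)

E[α(G)] ≥ 259/6 ≈ 43.1667.


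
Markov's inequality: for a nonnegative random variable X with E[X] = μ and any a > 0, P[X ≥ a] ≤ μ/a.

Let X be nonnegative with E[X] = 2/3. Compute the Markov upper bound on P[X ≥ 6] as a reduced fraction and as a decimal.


μ = E[X] = 2/3, a = 6.
Markov: P[X ≥ 6] ≤ μ/a = (2/3)/6 = 1/9.
Numerically: ≈ 0.11111.
(Since a = 6 > μ = 0.66667, the bound 1/9 is < 1 and informative.)

P[X ≥ 6] ≤ 1/9 ≈ 0.11111.


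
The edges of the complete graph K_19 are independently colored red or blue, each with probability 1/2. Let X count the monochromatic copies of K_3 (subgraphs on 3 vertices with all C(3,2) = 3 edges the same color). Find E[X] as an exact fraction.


Let X = Σ_S X_S over the C(19, 3) = 969 subsets S of size 3, where X_S = 1 if the K_3 on S is monochromatic.
For a fixed S, the K_3 on S has C(3, 2) = 3 edges. P[all 3 edges red] = (1/2)^3, and likewise for blue, so P[monochromatic] = 2·(1/2)^3 = 2^{1 − 3} = 1/4.
By linearity: E[X] = C(19, 3) · 2^{1 − 3} = 969 · 1/4 = 969/4.
Numerically: E[X] ≈ 242.2500.

E[X] = C(19,3)·2^(1−C(3,2)) = 969/4 ≈ 242.2500.


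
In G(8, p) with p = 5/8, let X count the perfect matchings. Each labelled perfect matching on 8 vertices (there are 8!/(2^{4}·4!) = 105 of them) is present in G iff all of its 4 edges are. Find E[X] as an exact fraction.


K_8 has 8!/(2^{4}·4!) = 105 labelled perfect matchings.
For each such perfect matching H, let X_H = 1 if all 4 edges of H are present in G. Then P[X_H = 1] = p^{4} = (5/8)^{4} = 625/4096.
By linearity of expectation: E[X] = Σ_H E[X_H] = 105 · p^{4} = 105 · 625/4096 = 65625/4096.
Numerically: E[X] ≈ 16.

E[X] = 105 · (5/8)^{4} = 65625/4096 ≈ 16.


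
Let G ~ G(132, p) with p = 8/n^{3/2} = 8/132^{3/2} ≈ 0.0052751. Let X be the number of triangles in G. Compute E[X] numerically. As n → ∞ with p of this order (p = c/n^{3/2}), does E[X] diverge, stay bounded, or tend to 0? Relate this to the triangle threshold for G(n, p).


Number of potential triangles: C(132, 3) = 374660.
Each occurs with probability p³ ≈ (0.0052751)³ ≈ 1.4678689e-07.
By linearity: E[X] = C(132, 3)·p³ ≈ 374660 · 1.4678689e-07 ≈ 0.05500.
Since α = 3/2 > 1, p = c/n^{3/2} = o(1/n) is below the triangle threshold p ~ 1/n. Asymptotically E[X] ~ (c³/6)·n^{3(1−α)} = (8³/6)·n^{-1.5} → 0, so by Markov's inequality G has no triangles w.h.p.

E[X] ≈ 0.05500; in regime p = Θ(1/n^{3/2}) E[X] tends to 0 (below the triangle threshold p ~ 1/n).


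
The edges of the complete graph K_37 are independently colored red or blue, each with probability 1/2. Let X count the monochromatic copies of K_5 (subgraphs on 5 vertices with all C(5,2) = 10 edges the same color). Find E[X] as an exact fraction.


Let X = Σ_S X_S over the C(37, 5) = 435897 subsets S of size 5, where X_S = 1 if the K_5 on S is monochromatic.
For a fixed S, the K_5 on S has C(5, 2) = 10 edges. P[all 10 edges red] = (1/2)^10, and likewise for blue, so P[monochromatic] = 2·(1/2)^10 = 2^{1 − 10} = 1/512.
By linearity: E[X] = C(37, 5) · 2^{1 − 10} = 435897 · 1/512 = 435897/512.
Numerically: E[X] ≈ 851.361.

E[X] = C(37,5)·2^(1−C(5,2)) = 435897/512 ≈ 851.361.


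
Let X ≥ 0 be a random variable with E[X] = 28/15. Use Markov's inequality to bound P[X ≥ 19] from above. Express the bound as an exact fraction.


μ = E[X] = 28/15, a = 19.
Markov: P[X ≥ 19] ≤ μ/a = (28/15)/19 = 28/285.
Numerically: ≈ 0.098.
(Since a = 19 > μ = 1.867, the bound 28/285 is < 1 and informative.)

P[X ≥ 19] ≤ 28/285 ≈ 0.098.


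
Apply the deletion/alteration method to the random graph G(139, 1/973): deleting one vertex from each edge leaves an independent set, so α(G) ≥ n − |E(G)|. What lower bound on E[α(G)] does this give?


E[|E(G)|] = C(139, 2)·p = 9591 · (1/973) = 69/7.
E[α(G)] ≥ n − E[|E(G)|] = 139 − 69/7 = 904/7.
Numerically: ≈ 129.14286.
(This is only a lower bound; the true E[α(G)] may be larger.)

E[α(G)] ≥ 904/7 ≈ 129.14286.


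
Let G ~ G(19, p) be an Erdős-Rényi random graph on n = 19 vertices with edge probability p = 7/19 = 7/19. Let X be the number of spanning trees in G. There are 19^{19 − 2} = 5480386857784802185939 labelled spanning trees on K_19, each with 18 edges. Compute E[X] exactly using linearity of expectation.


K_19 has 19^{19 − 2} = 5480386857784802185939 labelled spanning trees.
For each such spanning tree H, let X_H = 1 if all 18 edges of H are present in G. Then P[X_H = 1] = p^{18} = (7/19)^{18} = 1628413597910449/104127350297911241532841.
By linearity of expectation: E[X] = Σ_H E[X_H] = 5480386857784802185939 · p^{18} = 5480386857784802185939 · 1628413597910449/104127350297911241532841 = 1628413597910449/19.
Numerically: E[X] ≈ 8.571e+13.

E[X] = 5480386857784802185939 · (7/19)^{18} = 1628413597910449/19 ≈ 8.571e+13.


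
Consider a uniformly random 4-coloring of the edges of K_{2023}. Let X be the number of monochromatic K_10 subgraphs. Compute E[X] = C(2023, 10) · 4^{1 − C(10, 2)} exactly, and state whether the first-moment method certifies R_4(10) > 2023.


E[X] = C(2023, 10) · 4^{1 − 45} = 309399856285778485315440716 · 4^{−44} = 309399856285778485315440716/309485009821345068724781056.
As a reduced fraction: E[X] = 77349964071444621328860179/77371252455336267181195264 ≈ 0.999725.
Is E[X] < 1? YES.
Since E[X] < 1, there exists a 4-coloring of K_{2023} with no monochromatic K_10; hence R_4(10) > 2023.

E[X] = 77349964071444621328860179/77371252455336267181195264 ≈ 0.999725; E[X] < 1, so R_4(10) > 2023.


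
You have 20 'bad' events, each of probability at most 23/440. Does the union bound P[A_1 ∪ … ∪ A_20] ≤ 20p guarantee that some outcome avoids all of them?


Union bound: P[∪_{i=1}^{20} A_i] ≤ Σ_i P[A_i] ≤ 20·p = 20·(23/440) = 23/22.
Numerically: 23/22 ≈ 1.045.
Is 23/22 < 1? NO.
Since the bound 23/22 is ≥ 1, the union bound is uninformative here; it does NOT by itself certify existence.

20·p = 23/22 ≈ 1.045; existence NOT certified by the union bound.


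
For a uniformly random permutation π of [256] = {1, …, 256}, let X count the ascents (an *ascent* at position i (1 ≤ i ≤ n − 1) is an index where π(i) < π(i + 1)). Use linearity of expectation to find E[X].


Write X = Σ X_I over i = 1, …, 255, with X_I the indicator of one ascent.
There are 255 indicators.
For each fixed i, the pair (π(i), π(i+1)) is a uniformly random ordered pair of distinct values from {1, …, 256}; by symmetry P[π(i) < π(i+1)] = 1/2.
By linearity: E[X] = 255 · (1/2) = (256 − 1) · (1/2) = 255/2 ≈ 127.50000.

E[X] = 255/2 = 127.50000.


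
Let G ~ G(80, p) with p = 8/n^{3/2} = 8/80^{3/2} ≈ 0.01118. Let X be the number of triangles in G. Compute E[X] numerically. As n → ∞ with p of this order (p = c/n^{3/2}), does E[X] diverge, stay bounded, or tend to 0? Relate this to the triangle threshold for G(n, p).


Number of potential triangles: C(80, 3) = 82160.
Each occurs with probability p³ ≈ (0.01118)³ ≈ 1.3975425e-06.
By linearity: E[X] = C(80, 3)·p³ ≈ 82160 · 1.3975425e-06 ≈ 0.11482.
Since α = 3/2 > 1, p = c/n^{3/2} = o(1/n) is below the triangle threshold p ~ 1/n. Asymptotically E[X] ~ (c³/6)·n^{3(1−α)} = (8³/6)·n^{-1.5} → 0, so by Markov's inequality G has no triangles w.h.p.

E[X] ≈ 0.11482; in regime p = Θ(1/n^{3/2}) E[X] tends to 0 (below the triangle threshold p ~ 1/n).


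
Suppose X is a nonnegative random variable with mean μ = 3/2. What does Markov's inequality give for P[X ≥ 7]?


μ = E[X] = 3/2, a = 7.
Markov: P[X ≥ 7] ≤ μ/a = (3/2)/7 = 3/14.
Numerically: ≈ 0.214.
(Since a = 7 > μ = 1.500, the bound 3/14 is < 1 and informative.)

P[X ≥ 7] ≤ 3/14 ≈ 0.214.


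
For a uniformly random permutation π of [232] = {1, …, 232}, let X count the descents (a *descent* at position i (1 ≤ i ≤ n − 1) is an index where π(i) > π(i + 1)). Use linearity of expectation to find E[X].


Write X = Σ X_I over i = 1, …, 231, with X_I the indicator of one descent.
There are 231 indicators.
For each fixed i, the pair (π(i), π(i+1)) is a uniformly random ordered pair of distinct values from {1, …, 232}; by symmetry P[π(i) > π(i+1)] = 1/2.
By linearity: E[X] = 231 · (1/2) = (232 − 1) · (1/2) = 231/2 ≈ 115.5000.

E[X] = 231/2 = 115.5000.


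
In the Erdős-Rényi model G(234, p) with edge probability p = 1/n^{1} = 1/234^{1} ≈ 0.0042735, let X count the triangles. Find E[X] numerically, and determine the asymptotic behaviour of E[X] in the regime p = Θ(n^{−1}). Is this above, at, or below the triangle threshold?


Number of potential triangles: C(234, 3) = 2108184.
Each occurs with probability p³ ≈ (0.0042735)³ ≈ 7.8046320e-08.
By linearity: E[X] = C(234, 3)·p³ ≈ 2108184 · 7.8046320e-08 ≈ 0.16454.
Here α = 1, so p = 1/n is exactly at the triangle threshold p ~ 1/n. Asymptotically E[X] → c³/6 = 1³/6 = 1/6 ≈ 0.16667, a bounded constant. In this regime the triangle count is asymptotically Poisson(c³/6).

E[X] ≈ 0.16454; in regime p = Θ(1/n^{1}) E[X] stays bounded (at the triangle threshold p ~ 1/n).


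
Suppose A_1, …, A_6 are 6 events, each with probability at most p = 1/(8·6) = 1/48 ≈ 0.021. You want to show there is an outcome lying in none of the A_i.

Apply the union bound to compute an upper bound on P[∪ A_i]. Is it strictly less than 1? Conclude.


Union bound: P[∪_{i=1}^{6} A_i] ≤ Σ_i P[A_i] ≤ 6·p = 6·(1/48) = 1/8.
Numerically: 1/8 ≈ 0.125.
Is 1/8 < 1? YES.
Since P[∪ A_i] ≤ 1/8 < 1, the complement has P[∩ A_i^c] ≥ 1 − 1/8 = 7/8 > 0, so some outcome avoids every A_i.

6·p = 1/8 ≈ 0.125; existence CERTIFIED by the union bound.


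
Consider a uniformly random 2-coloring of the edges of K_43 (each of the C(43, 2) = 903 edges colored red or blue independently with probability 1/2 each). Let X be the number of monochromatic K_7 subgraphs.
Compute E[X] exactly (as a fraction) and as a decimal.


Let X = Σ_S X_S over the C(43, 7) = 32224114 subsets S of size 7, where X_S = 1 if the K_7 on S is monochromatic.
For a fixed S, the K_7 on S has C(7, 2) = 21 edges. P[all 21 edges red] = (1/2)^21, and likewise for blue, so P[monochromatic] = 2·(1/2)^21 = 2^{1 − 21} = 1/1048576.
By linearity of expectation: E[X] = C(43, 7) · 2^{1 − 21} = 32224114 · 1/1048576 = 16112057/524288.
Numerically: E[X] ≈ 30.731.

E[X] = C(43,7)·2^(1−C(7,2)) = 16112057/524288 ≈ 30.731.


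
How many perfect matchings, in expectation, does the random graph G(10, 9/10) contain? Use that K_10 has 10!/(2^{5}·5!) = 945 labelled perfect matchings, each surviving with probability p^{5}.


K_10 has 10!/(2^{5}·5!) = 945 labelled perfect matchings.
For each such perfect matching H, let X_H = 1 if all 5 edges of H are present in G. Then P[X_H = 1] = p^{5} = (9/10)^{5} = 59049/100000.
Summing the indicators: E[X] = Σ_H E[X_H] = 945 · p^{5} = 945 · 59049/100000 = 11160261/20000.
Numerically: E[X] ≈ 558.

E[X] = 945 · (9/10)^{5} = 11160261/20000 ≈ 558.


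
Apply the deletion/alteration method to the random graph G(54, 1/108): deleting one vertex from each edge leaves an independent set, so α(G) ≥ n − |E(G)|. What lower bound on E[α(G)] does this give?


E[|E(G)|] = C(54, 2)·p = 1431 · (1/108) = 53/4.
E[α(G)] ≥ n − E[|E(G)|] = 54 − 53/4 = 163/4.
Numerically: ≈ 40.750000.
(This is only a lower bound; the true E[α(G)] may be larger.)

E[α(G)] ≥ 163/4 ≈ 40.750000.


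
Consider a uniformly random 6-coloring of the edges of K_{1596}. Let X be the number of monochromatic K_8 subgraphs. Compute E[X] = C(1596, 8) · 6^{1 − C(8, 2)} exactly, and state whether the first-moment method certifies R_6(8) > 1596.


E[X] = C(1596, 8) · 6^{1 − 28} = 1025915067760710553965 · 6^{−27} = 1025915067760710553965/1023490369077469249536.
As a reduced fraction: E[X] = 37996854361507798295/37907050706572935168 ≈ 1.0023690.
Is E[X] < 1? NO.
Since E[X] ≥ 1, the first-moment bound is inconclusive at n = 1596; it does NOT by itself certify R_6(8) > 1596.

E[X] = 37996854361507798295/37907050706572935168 ≈ 1.0023690; E[X] ≥ 1; first-moment method inconclusive here.


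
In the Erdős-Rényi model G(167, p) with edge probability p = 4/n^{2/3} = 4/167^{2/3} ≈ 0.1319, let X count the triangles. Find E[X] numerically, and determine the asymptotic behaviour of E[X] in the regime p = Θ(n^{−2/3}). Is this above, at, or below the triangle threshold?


Number of potential triangles: C(167, 3) = 762355.
Each occurs with probability p³ ≈ (0.1319)³ ≈ 2.2948116e-03.
By linearity: E[X] = C(167, 3)·p³ ≈ 762355 · 2.2948116e-03 ≈ 1749.46108.
Since α = 2/3 < 1, p = c/n^{2/3} ≫ 1/n is above the triangle threshold p ~ 1/n. Asymptotically E[X] ~ (c³/6)·n^{3(1−α)} = (4³/6)·n^{1} → ∞; triangles are abundant w.h.p.

E[X] ≈ 1749.46108; in regime p = Θ(1/n^{2/3}) E[X] diverges (above the triangle threshold p ~ 1/n).


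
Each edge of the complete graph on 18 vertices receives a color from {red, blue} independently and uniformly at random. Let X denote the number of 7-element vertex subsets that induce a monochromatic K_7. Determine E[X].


Let X = Σ_S X_S over the C(18, 7) = 31824 subsets S of size 7, where X_S = 1 if the K_7 on S is monochromatic.
For a fixed S, the K_7 on S has C(7, 2) = 21 edges. P[all 21 edges red] = (1/2)^21, and likewise for blue, so P[monochromatic] = 2·(1/2)^21 = 2^{1 − 21} = 1/1048576.
Summing: E[X] = C(18, 7) · 2^{1 − 21} = 31824 · 1/1048576 = 1989/65536.
Numerically: E[X] ≈ 0.03035.

E[X] = C(18,7)·2^(1−C(7,2)) = 1989/65536 ≈ 0.03035.


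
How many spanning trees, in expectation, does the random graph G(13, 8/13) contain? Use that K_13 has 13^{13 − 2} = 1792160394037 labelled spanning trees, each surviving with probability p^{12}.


K_13 has 13^{13 − 2} = 1792160394037 labelled spanning trees.
For each such spanning tree H, let X_H = 1 if all 12 edges of H are present in G. Then P[X_H = 1] = p^{12} = (8/13)^{12} = 68719476736/23298085122481.
By linearity: E[X] = Σ_H E[X_H] = 1792160394037 · p^{12} = 1792160394037 · 68719476736/23298085122481 = 68719476736/13.
Numerically: E[X] ≈ 5.28611e+09.

E[X] = 1792160394037 · (8/13)^{12} = 68719476736/13 ≈ 5.28611e+09.


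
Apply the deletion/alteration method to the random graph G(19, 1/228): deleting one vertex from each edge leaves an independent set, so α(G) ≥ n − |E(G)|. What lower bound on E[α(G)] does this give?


E[|E(G)|] = C(19, 2)·p = 171 · (1/228) = 3/4.
E[α(G)] ≥ n − E[|E(G)|] = 19 − 3/4 = 73/4.
Numerically: ≈ 18.250000.
(This is only a lower bound; the true E[α(G)] may be larger.)

E[α(G)] ≥ 73/4 ≈ 18.250000.


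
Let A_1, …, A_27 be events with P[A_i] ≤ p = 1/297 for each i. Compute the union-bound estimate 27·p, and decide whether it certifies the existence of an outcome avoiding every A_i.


Union bound: P[∪_{i=1}^{27} A_i] ≤ Σ_i P[A_i] ≤ 27·p = 27·(1/297) = 1/11.
Numerically: 1/11 ≈ 0.091.
Is 1/11 < 1? YES.
Since P[∪ A_i] ≤ 1/11 < 1, the complement has P[∩ A_i^c] ≥ 1 − 1/11 = 10/11 > 0, so some outcome avoids every A_i.

27·p = 1/11 ≈ 0.091; existence CERTIFIED by the union bound.


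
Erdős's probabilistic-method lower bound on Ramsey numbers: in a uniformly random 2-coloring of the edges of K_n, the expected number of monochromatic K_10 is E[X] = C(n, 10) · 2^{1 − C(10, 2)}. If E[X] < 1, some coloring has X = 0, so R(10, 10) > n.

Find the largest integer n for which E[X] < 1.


We need C(n, 10) · 2^{1 − 45} < 1, i.e. C(n, 10) < 2^{45 − 1} = 17592186044416.
Check values of n near the boundary:
  n = 98: C(98, 10) = 14005614014756; 14005614014756 < 17592186044416? YES
  n = 99: C(99, 10) = 15579278510796; 15579278510796 < 17592186044416? YES
  n = 100: C(100, 10) = 17310309456440; 17310309456440 < 17592186044416? YES
  n = 101: C(101, 10) = 19212541264840; 19212541264840 < 17592186044416? NO
  n = 102: C(102, 10) = 21300860967540; 21300860967540 < 17592186044416? NO
The largest n with C(n, 10) < 17592186044416 is n = 100 (where E[X] = 2163788682055/2199023255552 ≈ 0.984). Hence R(10, 10) > 100, i.e. R(10, 10) ≥ 101.

Largest n = 100; hence R(10, 10) > 100.


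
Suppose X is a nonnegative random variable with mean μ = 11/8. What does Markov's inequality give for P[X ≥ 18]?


μ = E[X] = 11/8, a = 18.
Markov: P[X ≥ 18] ≤ μ/a = (11/8)/18 = 11/144.
Numerically: ≈ 0.076389.
(Since a = 18 > μ = 1.375000, the bound 11/144 is < 1 and informative.)

P[X ≥ 18] ≤ 11/144 ≈ 0.076389.


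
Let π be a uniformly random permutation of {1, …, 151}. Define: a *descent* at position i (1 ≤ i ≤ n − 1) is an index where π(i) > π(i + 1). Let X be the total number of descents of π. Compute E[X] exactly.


Write X = Σ X_I over i = 1, …, 150, with X_I the indicator of one descent.
There are 150 indicators.
For each fixed i, the pair (π(i), π(i+1)) is a uniformly random ordered pair of distinct values from {1, …, 151}; by symmetry P[π(i) > π(i+1)] = 1/2.
By linearity: E[X] = 150 · (1/2) = (151 − 1) · (1/2) = 75 ≈ 75.00000.

E[X] = 75 = 75.00000.


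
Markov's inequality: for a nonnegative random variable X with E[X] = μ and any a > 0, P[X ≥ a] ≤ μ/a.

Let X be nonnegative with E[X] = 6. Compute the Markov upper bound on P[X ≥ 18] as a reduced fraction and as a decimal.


μ = E[X] = 6, a = 18.
Markov: P[X ≥ 18] ≤ μ/a = (6)/18 = 1/3.
Numerically: ≈ 0.333.
(Since a = 18 > μ = 6.000, the bound 1/3 is < 1 and informative.)

P[X ≥ 18] ≤ 1/3 ≈ 0.333.


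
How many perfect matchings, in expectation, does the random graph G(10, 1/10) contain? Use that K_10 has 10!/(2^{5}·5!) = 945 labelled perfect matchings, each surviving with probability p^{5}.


K_10 has 10!/(2^{5}·5!) = 945 labelled perfect matchings.
For each such perfect matching H, let X_H = 1 if all 5 edges of H are present in G. Then P[X_H = 1] = p^{5} = (1/10)^{5} = 1/100000.
By linearity of expectation: E[X] = Σ_H E[X_H] = 945 · p^{5} = 945 · 1/100000 = 189/20000.
Numerically: E[X] ≈ 0.00945.

E[X] = 945 · (1/10)^{5} = 189/20000 ≈ 0.00945.


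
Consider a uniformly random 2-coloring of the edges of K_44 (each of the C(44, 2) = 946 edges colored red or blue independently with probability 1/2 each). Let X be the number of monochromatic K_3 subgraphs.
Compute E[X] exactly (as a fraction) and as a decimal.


Let X = Σ_S X_S over the C(44, 3) = 13244 subsets S of size 3, where X_S = 1 if the K_3 on S is monochromatic.
For a fixed S, the K_3 on S has C(3, 2) = 3 edges. P[all 3 edges red] = (1/2)^3, and likewise for blue, so P[monochromatic] = 2·(1/2)^3 = 2^{1 − 3} = 1/4.
Summing: E[X] = C(44, 3) · 2^{1 − 3} = 13244 · 1/4 = 3311.
Numerically: E[X] ≈ 3311.0000.

E[X] = C(44,3)·2^(1−C(3,2)) = 3311 ≈ 3311.0000.


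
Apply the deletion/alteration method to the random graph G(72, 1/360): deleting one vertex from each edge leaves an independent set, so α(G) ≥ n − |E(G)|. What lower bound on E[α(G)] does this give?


E[|E(G)|] = C(72, 2)·p = 2556 · (1/360) = 71/10.
E[α(G)] ≥ n − E[|E(G)|] = 72 − 71/10 = 649/10.
Numerically: ≈ 64.900000.
(This is only a lower bound; the true E[α(G)] may be larger.)

E[α(G)] ≥ 649/10 ≈ 64.900000.


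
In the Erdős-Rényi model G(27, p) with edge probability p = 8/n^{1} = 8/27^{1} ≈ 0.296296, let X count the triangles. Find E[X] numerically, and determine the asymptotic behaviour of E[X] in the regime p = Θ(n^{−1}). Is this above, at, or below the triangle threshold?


Number of potential triangles: C(27, 3) = 2925.
Each occurs with probability p³ ≈ (0.296296)³ ≈ 2.60122949e-02.
By linearity: E[X] = C(27, 3)·p³ ≈ 2925 · 2.60122949e-02 ≈ 76.085963.
Here α = 1, so p = 8/n is exactly at the triangle threshold p ~ 1/n. Asymptotically E[X] → c³/6 = 8³/6 = 256/3 ≈ 85.333333, a bounded constant. In this regime the triangle count is asymptotically Poisson(c³/6).

E[X] ≈ 76.085963; in regime p = Θ(1/n^{1}) E[X] stays bounded (at the triangle threshold p ~ 1/n).


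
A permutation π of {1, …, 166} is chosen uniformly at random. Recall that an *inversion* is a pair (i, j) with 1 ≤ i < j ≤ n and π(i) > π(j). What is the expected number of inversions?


Write X = Σ X_I over the C(166, 2) = 13695 pairs i < j, with X_I the indicator of one inversion.
There are 13695 indicators.
For each fixed pair i < j, the values π(i) and π(j) are two distinct elements of {1, …, 166} in uniformly random order; by symmetry P[π(i) > π(j)] = 1/2.
By linearity: E[X] = 13695 · (1/2) = C(166, 2) · (1/2) = 13695/2 = 13695/2 ≈ 6847.50000.

E[X] = 13695/2 = 6847.50000.


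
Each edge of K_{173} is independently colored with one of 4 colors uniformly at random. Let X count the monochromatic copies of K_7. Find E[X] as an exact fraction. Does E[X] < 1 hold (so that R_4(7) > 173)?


E[X] = C(173, 7) · 4^{1 − 21} = 813769676772 · 4^{−20} = 813769676772/1099511627776.
As a reduced fraction: E[X] = 203442419193/274877906944 ≈ 0.740119.
Is E[X] < 1? YES.
Since E[X] < 1, there exists a 4-coloring of K_{173} with no monochromatic K_7; hence R_4(7) > 173.

E[X] = 203442419193/274877906944 ≈ 0.740119; E[X] < 1, so R_4(7) > 173.


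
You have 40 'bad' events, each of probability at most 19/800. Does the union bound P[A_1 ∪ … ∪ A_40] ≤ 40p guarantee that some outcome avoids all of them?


Union bound: P[∪_{i=1}^{40} A_i] ≤ Σ_i P[A_i] ≤ 40·p = 40·(19/800) = 19/20.
Numerically: 19/20 ≈ 0.950000.
Is 19/20 < 1? YES.
Since P[∪ A_i] ≤ 19/20 < 1, the complement has P[∩ A_i^c] ≥ 1 − 19/20 = 1/20 > 0, so some outcome avoids every A_i.

40·p = 19/20 ≈ 0.950000; existence CERTIFIED by the union bound.


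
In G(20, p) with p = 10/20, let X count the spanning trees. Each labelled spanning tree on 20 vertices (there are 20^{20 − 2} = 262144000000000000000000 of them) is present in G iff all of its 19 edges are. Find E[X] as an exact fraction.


K_20 has 20^{20 − 2} = 262144000000000000000000 labelled spanning trees.
For each such spanning tree H, let X_H = 1 if all 19 edges of H are present in G. Then P[X_H = 1] = p^{19} = (1/2)^{19} = 1/524288.
By linearity: E[X] = Σ_H E[X_H] = 262144000000000000000000 · p^{19} = 262144000000000000000000 · 1/524288 = 500000000000000000.
Numerically: E[X] ≈ 5e+17.

E[X] = 262144000000000000000000 · (1/2)^{19} = 500000000000000000 ≈ 5e+17.


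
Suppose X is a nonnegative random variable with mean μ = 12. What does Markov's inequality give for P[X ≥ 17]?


μ = E[X] = 12, a = 17.
Markov: P[X ≥ 17] ≤ μ/a = (12)/17 = 12/17.
Numerically: ≈ 0.7059.
(Since a = 17 > μ = 12.0000, the bound 12/17 is < 1 and informative.)

P[X ≥ 17] ≤ 12/17 ≈ 0.7059.


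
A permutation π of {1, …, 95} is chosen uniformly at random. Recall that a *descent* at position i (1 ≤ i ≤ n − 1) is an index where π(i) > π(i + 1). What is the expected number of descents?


Write X = Σ X_I over i = 1, …, 94, with X_I the indicator of one descent.
There are 94 indicators.
For each fixed i, the pair (π(i), π(i+1)) is a uniformly random ordered pair of distinct values from {1, …, 95}; by symmetry P[π(i) > π(i+1)] = 1/2.
By linearity: E[X] = 94 · (1/2) = (95 − 1) · (1/2) = 47 ≈ 47.0000.

E[X] = 47 = 47.0000.


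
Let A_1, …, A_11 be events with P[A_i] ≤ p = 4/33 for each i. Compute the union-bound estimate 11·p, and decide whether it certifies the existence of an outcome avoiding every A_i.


Union bound: P[∪_{i=1}^{11} A_i] ≤ Σ_i P[A_i] ≤ 11·p = 11·(4/33) = 4/3.
Numerically: 4/3 ≈ 1.333.
Is 4/3 < 1? NO.
Since the bound 4/3 is ≥ 1, the union bound is uninformative here; it does NOT by itself certify existence.

11·p = 4/3 ≈ 1.333; existence NOT certified by the union bound.


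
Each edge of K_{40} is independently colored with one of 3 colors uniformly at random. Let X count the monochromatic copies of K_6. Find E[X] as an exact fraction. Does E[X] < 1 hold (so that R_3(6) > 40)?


E[X] = C(40, 6) · 3^{1 − 15} = 3838380 · 3^{−14} = 3838380/4782969.
As a reduced fraction: E[X] = 1279460/1594323 ≈ 0.803.
Is E[X] < 1? YES.
Since E[X] < 1, there exists a 3-coloring of K_{40} with no monochromatic K_6; hence R_3(6) > 40.

E[X] = 1279460/1594323 ≈ 0.803; E[X] < 1, so R_3(6) > 40.


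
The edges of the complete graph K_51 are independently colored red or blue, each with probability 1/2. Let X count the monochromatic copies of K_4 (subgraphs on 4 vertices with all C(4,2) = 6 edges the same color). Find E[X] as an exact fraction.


Let X = Σ_S X_S over the C(51, 4) = 249900 subsets S of size 4, where X_S = 1 if the K_4 on S is monochromatic.
For a fixed S, the K_4 on S has C(4, 2) = 6 edges. P[all 6 edges red] = (1/2)^6, and likewise for blue, so P[monochromatic] = 2·(1/2)^6 = 2^{1 − 6} = 1/32.
Summing: E[X] = C(51, 4) · 2^{1 − 6} = 249900 · 1/32 = 62475/8.
Numerically: E[X] ≈ 7809.37500.

E[X] = C(51,4)·2^(1−C(4,2)) = 62475/8 ≈ 7809.37500.


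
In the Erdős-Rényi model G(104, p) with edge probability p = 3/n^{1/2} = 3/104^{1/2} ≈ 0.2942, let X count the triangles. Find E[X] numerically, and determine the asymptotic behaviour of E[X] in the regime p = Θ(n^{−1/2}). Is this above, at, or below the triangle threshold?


Number of potential triangles: C(104, 3) = 182104.
Each occurs with probability p³ ≈ (0.2942)³ ≈ 2.545738e-02.
By linearity: E[X] = C(104, 3)·p³ ≈ 182104 · 2.545738e-02 ≈ 4635.8913.
Since α = 1/2 < 1, p = c/n^{1/2} ≫ 1/n is above the triangle threshold p ~ 1/n. Asymptotically E[X] ~ (c³/6)·n^{3(1−α)} = (3³/6)·n^{1.5} → ∞; triangles are abundant w.h.p.

E[X] ≈ 4635.8913; in regime p = Θ(1/n^{1/2}) E[X] diverges (above the triangle threshold p ~ 1/n).


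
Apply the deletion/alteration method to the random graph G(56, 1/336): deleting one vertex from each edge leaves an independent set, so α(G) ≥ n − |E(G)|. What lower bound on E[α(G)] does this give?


E[|E(G)|] = C(56, 2)·p = 1540 · (1/336) = 55/12.
E[α(G)] ≥ n − E[|E(G)|] = 56 − 55/12 = 617/12.
Numerically: ≈ 51.41667.
(This is only a lower bound; the true E[α(G)] may be larger.)

E[α(G)] ≥ 617/12 ≈ 51.41667.


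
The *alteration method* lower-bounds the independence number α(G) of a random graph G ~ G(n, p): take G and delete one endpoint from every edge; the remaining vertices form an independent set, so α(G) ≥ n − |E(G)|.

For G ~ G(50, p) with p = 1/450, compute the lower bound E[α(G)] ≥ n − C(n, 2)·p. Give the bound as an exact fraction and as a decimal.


E[|E(G)|] = C(50, 2)·p = 1225 · (1/450) = 49/18.
E[α(G)] ≥ n − E[|E(G)|] = 50 − 49/18 = 851/18.
Numerically: ≈ 47.278.
(This is only a lower bound; the true E[α(G)] may be larger.)

E[α(G)] ≥ 851/18 ≈ 47.278.


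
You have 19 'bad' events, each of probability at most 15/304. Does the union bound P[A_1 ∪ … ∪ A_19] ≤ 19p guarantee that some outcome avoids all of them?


Union bound: P[∪_{i=1}^{19} A_i] ≤ Σ_i P[A_i] ≤ 19·p = 19·(15/304) = 15/16.
Numerically: 15/16 ≈ 0.937500.
Is 15/16 < 1? YES.
Since P[∪ A_i] ≤ 15/16 < 1, the complement has P[∩ A_i^c] ≥ 1 − 15/16 = 1/16 > 0, so some outcome avoids every A_i.

19·p = 15/16 ≈ 0.937500; existence CERTIFIED by the union bound.


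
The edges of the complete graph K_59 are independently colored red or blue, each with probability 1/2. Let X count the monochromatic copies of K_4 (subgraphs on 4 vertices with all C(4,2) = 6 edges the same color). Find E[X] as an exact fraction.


Let X = Σ_S X_S over the C(59, 4) = 455126 subsets S of size 4, where X_S = 1 if the K_4 on S is monochromatic.
For a fixed S, the K_4 on S has C(4, 2) = 6 edges. P[all 6 edges red] = (1/2)^6, and likewise for blue, so P[monochromatic] = 2·(1/2)^6 = 2^{1 − 6} = 1/32.
By linearity: E[X] = C(59, 4) · 2^{1 − 6} = 455126 · 1/32 = 227563/16.
Numerically: E[X] ≈ 14222.687500.

E[X] = C(59,4)·2^(1−C(4,2)) = 227563/16 ≈ 14222.687500.


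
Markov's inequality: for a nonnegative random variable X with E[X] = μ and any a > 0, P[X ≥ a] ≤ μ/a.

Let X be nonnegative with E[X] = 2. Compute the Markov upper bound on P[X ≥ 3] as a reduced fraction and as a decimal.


μ = E[X] = 2, a = 3.
Markov: P[X ≥ 3] ≤ μ/a = (2)/3 = 2/3.
Numerically: ≈ 0.666667.
(Since a = 3 > μ = 2.000000, the bound 2/3 is < 1 and informative.)

P[X ≥ 3] ≤ 2/3 ≈ 0.666667.


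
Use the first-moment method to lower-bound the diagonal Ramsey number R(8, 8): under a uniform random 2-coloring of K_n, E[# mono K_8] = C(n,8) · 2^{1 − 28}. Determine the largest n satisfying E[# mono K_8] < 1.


We need C(n, 8) · 2^{1 − 28} < 1, i.e. C(n, 8) < 2^{28 − 1} = 134217728.
Check values of n near the boundary:
  n = 37: C(37, 8) = 38608020; 38608020 < 134217728? YES
  n = 38: C(38, 8) = 48903492; 48903492 < 134217728? YES
  n = 39: C(39, 8) = 61523748; 61523748 < 134217728? YES
  n = 40: C(40, 8) = 76904685; 76904685 < 134217728? YES
  n = 41: C(41, 8) = 95548245; 95548245 < 134217728? YES
  n = 42: C(42, 8) = 118030185; 118030185 < 134217728? YES
  n = 43: C(43, 8) = 145008513; 145008513 < 134217728? NO
The largest n with C(n, 8) < 134217728 is n = 42 (where E[X] = 118030185/134217728 ≈ 0.8794). Hence R(8, 8) > 42, i.e. R(8, 8) ≥ 43.

Largest n = 42; hence R(8, 8) > 42.


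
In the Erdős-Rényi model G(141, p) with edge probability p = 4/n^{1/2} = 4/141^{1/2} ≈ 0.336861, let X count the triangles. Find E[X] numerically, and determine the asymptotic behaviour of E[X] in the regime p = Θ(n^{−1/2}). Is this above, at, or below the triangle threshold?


Number of potential triangles: C(141, 3) = 457310.
Each occurs with probability p³ ≈ (0.336861)³ ≈ 3.82253354e-02.
By linearity: E[X] = C(141, 3)·p³ ≈ 457310 · 3.82253354e-02 ≈ 17480.828143.
Since α = 1/2 < 1, p = c/n^{1/2} ≫ 1/n is above the triangle threshold p ~ 1/n. Asymptotically E[X] ~ (c³/6)·n^{3(1−α)} = (4³/6)·n^{1.5} → ∞; triangles are abundant w.h.p.

E[X] ≈ 17480.828143; in regime p = Θ(1/n^{1/2}) E[X] diverges (above the triangle threshold p ~ 1/n).


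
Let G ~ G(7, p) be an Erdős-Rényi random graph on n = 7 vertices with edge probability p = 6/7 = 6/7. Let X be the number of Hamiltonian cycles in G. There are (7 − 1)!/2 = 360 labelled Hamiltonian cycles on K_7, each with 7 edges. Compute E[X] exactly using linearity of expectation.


K_7 has (7 − 1)!/2 = 360 labelled Hamiltonian cycles.
For each such Hamiltonian cycle H, let X_H = 1 if all 7 edges of H are present in G. Then P[X_H = 1] = p^{7} = (6/7)^{7} = 279936/823543.
By linearity: E[X] = Σ_H E[X_H] = 360 · p^{7} = 360 · 279936/823543 = 100776960/823543.
Numerically: E[X] ≈ 122.4.

E[X] = 360 · (6/7)^{7} = 100776960/823543 ≈ 122.4.


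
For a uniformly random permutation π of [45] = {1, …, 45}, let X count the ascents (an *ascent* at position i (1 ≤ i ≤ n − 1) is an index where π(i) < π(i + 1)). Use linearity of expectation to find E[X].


Write X = Σ X_I over i = 1, …, 44, with X_I the indicator of one ascent.
There are 44 indicators.
For each fixed i, the pair (π(i), π(i+1)) is a uniformly random ordered pair of distinct values from {1, …, 45}; by symmetry P[π(i) < π(i+1)] = 1/2.
By linearity: E[X] = 44 · (1/2) = (45 − 1) · (1/2) = 22 ≈ 22.0000.

E[X] = 22 = 22.0000.


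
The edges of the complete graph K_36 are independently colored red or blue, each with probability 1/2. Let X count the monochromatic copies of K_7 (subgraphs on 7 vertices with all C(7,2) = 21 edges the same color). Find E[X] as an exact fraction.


Let X = Σ_S X_S over the C(36, 7) = 8347680 subsets S of size 7, where X_S = 1 if the K_7 on S is monochromatic.
For a fixed S, the K_7 on S has C(7, 2) = 21 edges. P[all 21 edges red] = (1/2)^21, and likewise for blue, so P[monochromatic] = 2·(1/2)^21 = 2^{1 − 21} = 1/1048576.
By linearity: E[X] = C(36, 7) · 2^{1 − 21} = 8347680 · 1/1048576 = 260865/32768.
Numerically: E[X] ≈ 7.9610.

E[X] = C(36,7)·2^(1−C(7,2)) = 260865/32768 ≈ 7.9610.


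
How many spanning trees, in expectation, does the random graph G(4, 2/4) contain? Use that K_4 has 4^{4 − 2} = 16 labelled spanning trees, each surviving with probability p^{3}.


K_4 has 4^{4 − 2} = 16 labelled spanning trees.
For each such spanning tree H, let X_H = 1 if all 3 edges of H are present in G. Then P[X_H = 1] = p^{3} = (1/2)^{3} = 1/8.
Summing the indicators: E[X] = Σ_H E[X_H] = 16 · p^{3} = 16 · 1/8 = 2.
Numerically: E[X] ≈ 2.

E[X] = 16 · (1/2)^{3} = 2 ≈ 2.


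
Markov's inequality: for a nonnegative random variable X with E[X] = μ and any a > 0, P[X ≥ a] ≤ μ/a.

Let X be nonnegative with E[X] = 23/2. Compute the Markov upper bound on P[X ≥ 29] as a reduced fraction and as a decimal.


μ = E[X] = 23/2, a = 29.
Markov: P[X ≥ 29] ≤ μ/a = (23/2)/29 = 23/58.
Numerically: ≈ 0.39655.
(Since a = 29 > μ = 11.50000, the bound 23/58 is < 1 and informative.)

P[X ≥ 29] ≤ 23/58 ≈ 0.39655.


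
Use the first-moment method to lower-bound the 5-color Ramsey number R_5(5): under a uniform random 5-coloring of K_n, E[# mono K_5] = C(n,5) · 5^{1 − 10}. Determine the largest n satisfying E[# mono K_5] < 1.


We need C(n, 5) · 5^{1 − 10} < 1, i.e. C(n, 5) < 5^{10 − 1} = 1953125.
Check values of n near the boundary:
  n = 46: C(46, 5) = 1370754; 1370754 < 1953125? YES
  n = 47: C(47, 5) = 1533939; 1533939 < 1953125? YES
  n = 48: C(48, 5) = 1712304; 1712304 < 1953125? YES
  n = 49: C(49, 5) = 1906884; 1906884 < 1953125? YES
  n = 50: C(50, 5) = 2118760; 2118760 < 1953125? NO
The largest n with C(n, 5) < 1953125 is n = 49 (where E[X] = 1906884/1953125 ≈ 0.97632). Hence R_5(5) > 49, i.e. R_5(5) ≥ 50.

Largest n = 49; hence R_5(5) > 49.


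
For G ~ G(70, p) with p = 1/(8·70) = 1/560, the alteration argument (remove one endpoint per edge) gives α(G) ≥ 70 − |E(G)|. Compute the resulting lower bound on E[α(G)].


E[|E(G)|] = C(70, 2)·p = 2415 · (1/560) = 69/16.
E[α(G)] ≥ n − E[|E(G)|] = 70 − 69/16 = 1051/16.
Numerically: ≈ 65.68750.
(This is only a lower bound; the true E[α(G)] may be larger.)

E[α(G)] ≥ 1051/16 ≈ 65.68750.


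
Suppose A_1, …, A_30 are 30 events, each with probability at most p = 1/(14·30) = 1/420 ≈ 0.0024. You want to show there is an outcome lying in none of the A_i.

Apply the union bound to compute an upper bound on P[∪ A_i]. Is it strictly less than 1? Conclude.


Union bound: P[∪_{i=1}^{30} A_i] ≤ Σ_i P[A_i] ≤ 30·p = 30·(1/420) = 1/14.
Numerically: 1/14 ≈ 0.0714.
Is 1/14 < 1? YES.
Since P[∪ A_i] ≤ 1/14 < 1, the complement has P[∩ A_i^c] ≥ 1 − 1/14 = 13/14 > 0, so some outcome avoids every A_i.

30·p = 1/14 ≈ 0.0714; existence CERTIFIED by the union bound.


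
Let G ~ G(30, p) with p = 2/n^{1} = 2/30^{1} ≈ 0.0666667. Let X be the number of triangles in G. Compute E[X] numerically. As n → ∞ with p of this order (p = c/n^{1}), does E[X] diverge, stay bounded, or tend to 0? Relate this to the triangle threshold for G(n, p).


Number of potential triangles: C(30, 3) = 4060.
Each occurs with probability p³ ≈ (0.0666667)³ ≈ 2.96296296e-04.
By linearity: E[X] = C(30, 3)·p³ ≈ 4060 · 2.96296296e-04 ≈ 1.202963.
Here α = 1, so p = 2/n is exactly at the triangle threshold p ~ 1/n. Asymptotically E[X] → c³/6 = 2³/6 = 4/3 ≈ 1.333333, a bounded constant. In this regime the triangle count is asymptotically Poisson(c³/6).

E[X] ≈ 1.202963; in regime p = Θ(1/n^{1}) E[X] stays bounded (at the triangle threshold p ~ 1/n).


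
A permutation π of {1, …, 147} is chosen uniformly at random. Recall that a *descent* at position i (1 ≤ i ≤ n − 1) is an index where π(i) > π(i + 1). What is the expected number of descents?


Write X = Σ X_I over i = 1, …, 146, with X_I the indicator of one descent.
There are 146 indicators.
For each fixed i, the pair (π(i), π(i+1)) is a uniformly random ordered pair of distinct values from {1, …, 147}; by symmetry P[π(i) > π(i+1)] = 1/2.
By linearity: E[X] = 146 · (1/2) = (147 − 1) · (1/2) = 73 ≈ 73.0000.

E[X] = 73 = 73.0000.


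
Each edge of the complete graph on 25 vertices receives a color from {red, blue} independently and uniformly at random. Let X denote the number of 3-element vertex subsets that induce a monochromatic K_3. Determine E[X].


Let X = Σ_S X_S over the C(25, 3) = 2300 subsets S of size 3, where X_S = 1 if the K_3 on S is monochromatic.
For a fixed S, the K_3 on S has C(3, 2) = 3 edges. P[all 3 edges red] = (1/2)^3, and likewise for blue, so P[monochromatic] = 2·(1/2)^3 = 2^{1 − 3} = 1/4.
By linearity of expectation: E[X] = C(25, 3) · 2^{1 − 3} = 2300 · 1/4 = 575.
Numerically: E[X] ≈ 575.0000.

E[X] = C(25,3)·2^(1−C(3,2)) = 575 ≈ 575.0000.


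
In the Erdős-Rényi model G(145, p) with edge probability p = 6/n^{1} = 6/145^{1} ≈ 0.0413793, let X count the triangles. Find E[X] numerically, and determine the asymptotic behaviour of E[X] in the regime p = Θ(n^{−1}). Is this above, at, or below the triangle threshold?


Number of potential triangles: C(145, 3) = 497640.
Each occurs with probability p³ ≈ (0.0413793)³ ≈ 7.08516134e-05.
By linearity: E[X] = C(145, 3)·p³ ≈ 497640 · 7.08516134e-05 ≈ 35.258597.
Here α = 1, so p = 6/n is exactly at the triangle threshold p ~ 1/n. Asymptotically E[X] → c³/6 = 6³/6 = 36 ≈ 36.000000, a bounded constant. In this regime the triangle count is asymptotically Poisson(c³/6).

E[X] ≈ 35.258597; in regime p = Θ(1/n^{1}) E[X] stays bounded (at the triangle threshold p ~ 1/n).


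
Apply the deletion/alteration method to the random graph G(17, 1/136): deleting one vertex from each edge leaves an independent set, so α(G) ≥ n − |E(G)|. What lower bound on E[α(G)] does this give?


E[|E(G)|] = C(17, 2)·p = 136 · (1/136) = 1.
E[α(G)] ≥ n − E[|E(G)|] = 17 − 1 = 16.
Numerically: ≈ 16.00000.
(This is only a lower bound; the true E[α(G)] may be larger.)

E[α(G)] ≥ 16 ≈ 16.00000.


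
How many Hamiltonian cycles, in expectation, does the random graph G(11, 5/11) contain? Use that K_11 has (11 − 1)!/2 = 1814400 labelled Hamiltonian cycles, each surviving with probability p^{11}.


K_11 has (11 − 1)!/2 = 1814400 labelled Hamiltonian cycles.
For each such Hamiltonian cycle H, let X_H = 1 if all 11 edges of H are present in G. Then P[X_H = 1] = p^{11} = (5/11)^{11} = 48828125/285311670611.
By linearity of expectation: E[X] = Σ_H E[X_H] = 1814400 · p^{11} = 1814400 · 48828125/285311670611 = 88593750000000/285311670611.
Numerically: E[X] ≈ 310.516.

E[X] = 1814400 · (5/11)^{11} = 88593750000000/285311670611 ≈ 310.516.
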